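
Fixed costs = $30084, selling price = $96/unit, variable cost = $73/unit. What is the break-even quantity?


Formula: BEQ = Fixed Costs / (Price - Variable Cost)
Contribution margin = $96 - $73 = $23/unit
BEQ = ceil($30084 / $23/unit) = ceil(1308.0) = 1308 units

1308 units


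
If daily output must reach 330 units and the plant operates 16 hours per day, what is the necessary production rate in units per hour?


Formula: Production Rate = Daily Demand / Available Hours
Rate = 330 units/day / 16 hours/day
Rate = 20.6 units/hour

20.6 units/hour


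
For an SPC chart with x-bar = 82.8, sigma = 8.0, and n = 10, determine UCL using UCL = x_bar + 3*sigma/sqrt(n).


UCL = 82.8 + 3 * 8.0 / sqrt(10)

90.39


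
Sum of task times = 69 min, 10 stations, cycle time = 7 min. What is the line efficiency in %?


Formula: Efficiency = Sum of Task Times / (N_stations * CT) * 100
Total station capacity = 10 stations * 7 min = 70 min
Efficiency = 69 / 70 * 100 = 98.6%

98.6%


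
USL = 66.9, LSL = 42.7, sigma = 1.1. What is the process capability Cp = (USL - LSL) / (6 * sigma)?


Cp = (66.9 - 42.7) / (6 * 1.1)

3.67


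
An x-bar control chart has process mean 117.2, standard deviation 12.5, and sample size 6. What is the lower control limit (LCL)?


LCL = 117.2 - 3 * 12.5 / sqrt(6)

101.89


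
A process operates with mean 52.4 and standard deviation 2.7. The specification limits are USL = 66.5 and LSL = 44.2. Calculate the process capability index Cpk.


Cpu = (66.5 - 52.4) / (3 * 2.7) = 1.74
Cpl = (52.4 - 44.2) / (3 * 2.7) = 1.01
Cpk = min(1.74, 1.01) = 1.01

1.01


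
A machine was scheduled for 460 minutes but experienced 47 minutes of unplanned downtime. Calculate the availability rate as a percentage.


Formula: Availability = (Planned Time - Downtime) / Planned Time * 100
Uptime = 460 - 47 = 413 min
Availability = 413 / 460 * 100 = 89.8%

89.8%


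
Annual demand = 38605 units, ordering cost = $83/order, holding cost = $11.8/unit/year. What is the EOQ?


Formula: EOQ = sqrt(2 * D * S / H)
Numerator: 2 * 38605 * 83 = 6408430
2DS/H = 6408430 / 11.8 = 543087.3
EOQ = sqrt(543087.3) = 736.9 units

736.9 units


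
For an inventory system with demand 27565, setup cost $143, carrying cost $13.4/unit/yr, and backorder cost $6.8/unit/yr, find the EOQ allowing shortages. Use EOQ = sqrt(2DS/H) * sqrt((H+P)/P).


Formula: EOQ* = sqrt(2DS/H) * sqrt((H+P)/P)
Base EOQ = sqrt(2*27565*143/13.4) = 767.03 units
Correction = sqrt((13.4+6.8)/6.8) = 1.72354
EOQ* = 767.03 * 1.72354 = 1322.0 units

1322.0 units


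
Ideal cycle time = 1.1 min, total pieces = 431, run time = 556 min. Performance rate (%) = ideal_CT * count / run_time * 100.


Formula: Performance = (Ideal CT * Total Count) / Run Time * 100
Ideal output time = 1.1 * 431 = 474.1 min
Performance = 474.1 / 556 * 100 = 85.3%

85.3%


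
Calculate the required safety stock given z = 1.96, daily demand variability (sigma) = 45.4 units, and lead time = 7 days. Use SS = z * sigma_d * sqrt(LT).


Formula: SS = z * sigma_d * sqrt(LT)
sqrt(LT) = sqrt(7) = 2.6458
SS = 1.96 * 45.4 * 2.6458
SS = 235.4 units

235.4 units


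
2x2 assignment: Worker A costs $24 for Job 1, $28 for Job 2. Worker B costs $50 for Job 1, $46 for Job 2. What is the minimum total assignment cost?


Option 1: A->1 + B->2 = $24 + $46 = $70
Option 2: A->2 + B->1 = $28 + $50 = $78
Min cost = min($70, $78) = $70

$70


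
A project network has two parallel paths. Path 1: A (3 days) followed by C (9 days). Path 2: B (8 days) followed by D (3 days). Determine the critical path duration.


Path 1 = 3 + 9 = 12 days
Path 2 = 8 + 3 = 11 days
Duration = max(12, 11) = 12 days

12 days


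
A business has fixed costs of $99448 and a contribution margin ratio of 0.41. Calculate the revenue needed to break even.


Formula: BER = Fixed Costs / Contribution Margin Ratio
BER = $99448 / 0.41
BER = $242556.10 (to the nearest cent)

$242556.10


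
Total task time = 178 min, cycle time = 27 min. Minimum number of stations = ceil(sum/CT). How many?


Formula: N_min = ceil(Sum of Task Times / Cycle Time)
N_min = ceil(178 min / 27 min) = ceil(6.5926)
N_min = 7 stations

7


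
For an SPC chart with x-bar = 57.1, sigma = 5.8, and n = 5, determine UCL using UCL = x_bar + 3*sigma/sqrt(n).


UCL = 57.1 + 3 * 5.8 / sqrt(5)

64.88


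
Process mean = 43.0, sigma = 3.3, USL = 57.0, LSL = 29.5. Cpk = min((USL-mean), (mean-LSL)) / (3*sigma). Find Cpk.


Cpu = (57.0 - 43.0) / (3 * 3.3) = 1.41
Cpl = (43.0 - 29.5) / (3 * 3.3) = 1.36
Cpk = min(1.41, 1.36) = 1.36

1.36


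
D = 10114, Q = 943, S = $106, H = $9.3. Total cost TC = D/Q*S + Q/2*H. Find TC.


TC = 10114/943 * 106 + 943/2 * 9.3

$5521.84


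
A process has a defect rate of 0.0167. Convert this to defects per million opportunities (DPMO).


DPMO = defect_rate * 1000000 = 0.0167 * 1000000

16700


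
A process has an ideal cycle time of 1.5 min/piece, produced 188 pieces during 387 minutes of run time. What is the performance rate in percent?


Formula: Performance = (Ideal CT * Total Count) / Run Time * 100
Ideal output time = 1.5 * 188 = 282.0 min
Performance = 282.0 / 387 * 100 = 72.9%

72.9%


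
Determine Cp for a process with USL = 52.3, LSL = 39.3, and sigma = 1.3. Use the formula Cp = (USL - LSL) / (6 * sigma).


Cp = (52.3 - 39.3) / (6 * 1.3)

1.67


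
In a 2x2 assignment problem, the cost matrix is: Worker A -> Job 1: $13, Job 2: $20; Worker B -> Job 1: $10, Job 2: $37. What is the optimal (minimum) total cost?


Option 1: A->1 + B->2 = $13 + $37 = $50
Option 2: A->2 + B->1 = $20 + $10 = $30
Min cost = min($50, $30) = $30

$30


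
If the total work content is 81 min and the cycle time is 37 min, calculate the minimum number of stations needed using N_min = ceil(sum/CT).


Formula: N_min = ceil(Sum of Task Times / Cycle Time)
N_min = ceil(81 min / 37 min) = ceil(2.1892)
N_min = 3 stations

3


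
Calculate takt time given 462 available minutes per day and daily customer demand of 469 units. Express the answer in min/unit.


Formula: Takt Time = Available Production Time / Customer Demand
Takt = 462 min/day / 469 units/day
Takt = 0.99 min/unit

0.99 min/unit


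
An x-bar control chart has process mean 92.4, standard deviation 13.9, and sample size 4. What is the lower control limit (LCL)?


LCL = 92.4 - 3 * 13.9 / sqrt(4)

71.55


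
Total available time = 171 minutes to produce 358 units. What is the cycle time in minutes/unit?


Formula: CT = Available Time / Number of Units
CT = 171 min / 358 units
CT = 0.48 min/unit

0.48 min/unit


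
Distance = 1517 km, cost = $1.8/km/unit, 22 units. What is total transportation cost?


TC = dist * cost * units = 1517 * 1.8 * 22 = $60073.20

$60073.20


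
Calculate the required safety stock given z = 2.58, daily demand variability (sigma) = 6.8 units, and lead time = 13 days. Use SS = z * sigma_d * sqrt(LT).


Formula: SS = z * sigma_d * sqrt(LT)
sqrt(LT) = sqrt(13) = 3.6056
SS = 2.58 * 6.8 * 3.6056
SS = 63.3 units

63.3 units


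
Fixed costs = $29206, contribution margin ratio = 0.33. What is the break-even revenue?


Formula: BER = Fixed Costs / Contribution Margin Ratio
BER = $29206 / 0.33
BER = $88503.03 (to the nearest cent)

$88503.03


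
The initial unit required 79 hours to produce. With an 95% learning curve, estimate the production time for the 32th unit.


Formula: T_n = T_1 * (learning_rate)^(log2(n)) where learning_rate = rate/100
Doublings = log2(32) = 5
T_n = 79 * 0.95^5
T_n = 79 * 0.7738 = 61.1 hours

61.1 hours


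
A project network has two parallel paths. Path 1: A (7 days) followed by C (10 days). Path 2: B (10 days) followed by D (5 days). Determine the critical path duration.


Path 1 = 7 + 10 = 17 days
Path 2 = 10 + 5 = 15 days
Duration = max(17, 15) = 17 days

17 days


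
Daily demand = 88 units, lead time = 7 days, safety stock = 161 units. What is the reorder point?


Formula: ROP = (Daily Demand * Lead Time) + Safety Stock
Demand during lead time = 88 * 7 = 616 units
ROP = 616 + 161 = 777 units

777 units


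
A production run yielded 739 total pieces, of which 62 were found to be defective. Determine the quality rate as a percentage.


Formula: Quality Rate = Good Pieces / Total Pieces * 100
Good pieces = 739 - 62 = 677
QR = 677 / 739 * 100 = 91.6%

91.6%


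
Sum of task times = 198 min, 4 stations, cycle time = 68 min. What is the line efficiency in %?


Formula: Efficiency = Sum of Task Times / (N_stations * CT) * 100
Total station capacity = 4 stations * 68 min = 272 min
Efficiency = 198 / 272 * 100 = 72.8%

72.8%


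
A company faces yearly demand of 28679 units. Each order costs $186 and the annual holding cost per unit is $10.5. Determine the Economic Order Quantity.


Formula: EOQ = sqrt(2 * D * S / H)
Numerator: 2 * 28679 * 186 = 10668588
2DS/H = 10668588 / 10.5 = 1016056.0
EOQ = sqrt(1016056.0) = 1008.0 units

1008.0 units


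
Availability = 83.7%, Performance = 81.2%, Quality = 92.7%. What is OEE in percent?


Formula: OEE = Availability * Performance * Quality / 10000
A * P = 83.7% * 81.2% / 100 = 67.96%
OEE = 67.96% * 92.7% / 100 = 63.0%

63.0%


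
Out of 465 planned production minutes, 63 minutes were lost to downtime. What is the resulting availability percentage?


Formula: Availability = (Planned Time - Downtime) / Planned Time * 100
Uptime = 465 - 63 = 402 min
Availability = 402 / 465 * 100 = 86.5%

86.5%


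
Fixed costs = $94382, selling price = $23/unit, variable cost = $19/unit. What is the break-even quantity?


Formula: BEQ = Fixed Costs / (Price - Variable Cost)
Contribution margin = $23 - $19 = $4/unit
BEQ = ceil($94382 / $4/unit) = ceil(23595.5) = 23596 units

23596 units


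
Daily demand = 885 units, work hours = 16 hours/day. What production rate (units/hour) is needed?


Formula: Production Rate = Daily Demand / Available Hours
Rate = 885 units/day / 16 hours/day
Rate = 55.3 units/hour

55.3 units/hour


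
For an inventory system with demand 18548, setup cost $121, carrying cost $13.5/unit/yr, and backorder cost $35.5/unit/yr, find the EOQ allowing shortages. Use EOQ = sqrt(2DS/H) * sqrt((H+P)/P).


Formula: EOQ* = sqrt(2DS/H) * sqrt((H+P)/P)
Base EOQ = sqrt(2*18548*121/13.5) = 576.62 units
Correction = sqrt((13.5+35.5)/35.5) = 1.17485
EOQ* = 576.62 * 1.17485 = 677.4 units

677.4 units


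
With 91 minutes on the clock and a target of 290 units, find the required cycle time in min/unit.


Formula: CT = Available Time / Number of Units
CT = 91 min / 290 units
CT = 0.31 min/unit

0.31 min/unit


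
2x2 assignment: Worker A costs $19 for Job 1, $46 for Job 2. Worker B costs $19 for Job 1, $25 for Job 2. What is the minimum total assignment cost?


Option 1: A->1 + B->2 = $19 + $25 = $44
Option 2: A->2 + B->1 = $46 + $19 = $65
Min cost = min($44, $65) = $44

$44


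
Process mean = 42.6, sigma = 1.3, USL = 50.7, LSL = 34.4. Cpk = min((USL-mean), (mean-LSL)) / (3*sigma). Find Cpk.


Cpu = (50.7 - 42.6) / (3 * 1.3) = 2.08
Cpl = (42.6 - 34.4) / (3 * 1.3) = 2.1
Cpk = min(2.08, 2.1) = 2.08

2.08


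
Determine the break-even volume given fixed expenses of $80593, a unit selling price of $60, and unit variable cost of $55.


Formula: BEQ = Fixed Costs / (Price - Variable Cost)
Contribution margin = $60 - $55 = $5/unit
BEQ = ceil($80593 / $5/unit) = ceil(16118.6) = 16119 units

16119 units


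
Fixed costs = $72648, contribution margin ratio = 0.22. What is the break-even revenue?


Formula: BER = Fixed Costs / Contribution Margin Ratio
BER = $72648 / 0.22
BER = $330218.18 (to the nearest cent)

$330218.18


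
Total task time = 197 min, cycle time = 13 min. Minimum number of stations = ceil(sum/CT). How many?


Formula: N_min = ceil(Sum of Task Times / Cycle Time)
N_min = ceil(197 min / 13 min) = ceil(15.1538)
N_min = 16 stations

16


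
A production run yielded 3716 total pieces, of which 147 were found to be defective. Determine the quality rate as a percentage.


Formula: Quality Rate = Good Pieces / Total Pieces * 100
Good pieces = 3716 - 147 = 3569
QR = 3569 / 3716 * 100 = 96.0%

96.0%


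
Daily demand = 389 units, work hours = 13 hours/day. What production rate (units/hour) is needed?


Formula: Production Rate = Daily Demand / Available Hours
Rate = 389 units/day / 13 hours/day
Rate = 29.9 units/hour

29.9 units/hour


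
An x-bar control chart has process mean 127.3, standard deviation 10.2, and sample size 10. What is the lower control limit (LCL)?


LCL = 127.3 - 3 * 10.2 / sqrt(10)

117.62


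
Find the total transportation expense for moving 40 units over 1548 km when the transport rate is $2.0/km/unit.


TC = dist * cost * units = 1548 * 2.0 * 40 = $123840.00

$123840.00


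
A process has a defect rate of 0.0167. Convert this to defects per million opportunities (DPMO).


DPMO = defect_rate * 1000000 = 0.0167 * 1000000

16700


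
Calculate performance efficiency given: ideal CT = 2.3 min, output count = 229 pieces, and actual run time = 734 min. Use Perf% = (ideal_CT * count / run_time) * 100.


Formula: Performance = (Ideal CT * Total Count) / Run Time * 100
Ideal output time = 2.3 * 229 = 526.7 min
Performance = 526.7 / 734 * 100 = 71.8%

71.8%


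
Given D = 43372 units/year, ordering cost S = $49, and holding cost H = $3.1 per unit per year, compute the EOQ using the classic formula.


Formula: EOQ = sqrt(2 * D * S / H)
Numerator: 2 * 43372 * 49 = 4250456
2DS/H = 4250456 / 3.1 = 1371114.8
EOQ = sqrt(1371114.8) = 1170.9 units

1170.9 units


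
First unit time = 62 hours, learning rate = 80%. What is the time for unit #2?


Formula: T_n = T_1 * (learning_rate)^(log2(n)) where learning_rate = rate/100
Doublings = log2(2) = 1
T_n = 62 * 0.8^1
T_n = 62 * 0.8 = 49.6 hours

49.6 hours


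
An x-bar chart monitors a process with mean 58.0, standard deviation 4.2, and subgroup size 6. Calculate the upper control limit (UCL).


UCL = 58.0 + 3 * 4.2 / sqrt(6)

63.14


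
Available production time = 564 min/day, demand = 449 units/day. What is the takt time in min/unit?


Formula: Takt Time = Available Production Time / Customer Demand
Takt = 564 min/day / 449 units/day
Takt = 1.26 min/unit

1.26 min/unit


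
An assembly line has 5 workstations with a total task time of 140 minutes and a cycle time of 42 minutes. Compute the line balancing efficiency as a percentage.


Formula: Efficiency = Sum of Task Times / (N_stations * CT) * 100
Total station capacity = 5 stations * 42 min = 210 min
Efficiency = 140 / 210 * 100 = 66.7%

66.7%


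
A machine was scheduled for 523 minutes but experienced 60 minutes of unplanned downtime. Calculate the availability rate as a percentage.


Formula: Availability = (Planned Time - Downtime) / Planned Time * 100
Uptime = 523 - 60 = 463 min
Availability = 463 / 523 * 100 = 88.5%

88.5%


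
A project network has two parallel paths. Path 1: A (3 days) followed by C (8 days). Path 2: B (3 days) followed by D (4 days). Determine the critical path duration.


Path 1 = 3 + 8 = 11 days
Path 2 = 3 + 4 = 7 days
Duration = max(11, 7) = 11 days

11 days


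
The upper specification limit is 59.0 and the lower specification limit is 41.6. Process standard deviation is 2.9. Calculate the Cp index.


Cp = (59.0 - 41.6) / (6 * 2.9)

1.0


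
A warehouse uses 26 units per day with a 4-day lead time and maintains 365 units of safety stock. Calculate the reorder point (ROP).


Formula: ROP = (Daily Demand * Lead Time) + Safety Stock
Demand during lead time = 26 * 4 = 104 units
ROP = 104 + 365 = 469 units

469 units


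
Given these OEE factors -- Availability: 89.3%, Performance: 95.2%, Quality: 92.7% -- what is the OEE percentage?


Formula: OEE = Availability * Performance * Quality / 10000
A * P = 89.3% * 95.2% / 100 = 85.01%
OEE = 85.01% * 92.7% / 100 = 78.8%

78.8%


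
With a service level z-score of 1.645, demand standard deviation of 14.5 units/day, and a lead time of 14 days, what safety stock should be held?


Formula: SS = z * sigma_d * sqrt(LT)
sqrt(LT) = sqrt(14) = 3.7417
SS = 1.645 * 14.5 * 3.7417
SS = 89.2 units

89.2 units


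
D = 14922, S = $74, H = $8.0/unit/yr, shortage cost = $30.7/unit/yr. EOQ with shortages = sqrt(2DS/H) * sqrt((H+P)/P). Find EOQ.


Formula: EOQ* = sqrt(2DS/H) * sqrt((H+P)/P)
Base EOQ = sqrt(2*14922*74/8.0) = 525.41 units
Correction = sqrt((8.0+30.7)/30.7) = 1.12276
EOQ* = 525.41 * 1.12276 = 589.9 units

589.9 units


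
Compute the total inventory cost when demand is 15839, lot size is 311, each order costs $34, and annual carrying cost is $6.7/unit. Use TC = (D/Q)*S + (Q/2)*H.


TC = 15839/311 * 34 + 311/2 * 6.7

$2773.44


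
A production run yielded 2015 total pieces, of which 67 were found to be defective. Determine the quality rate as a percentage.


Formula: Quality Rate = Good Pieces / Total Pieces * 100
Good pieces = 2015 - 67 = 1948
QR = 1948 / 2015 * 100 = 96.7%

96.7%


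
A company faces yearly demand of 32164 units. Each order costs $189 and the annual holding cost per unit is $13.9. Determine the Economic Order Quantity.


Formula: EOQ = sqrt(2 * D * S / H)
Numerator: 2 * 32164 * 189 = 12157992
2DS/H = 12157992 / 13.9 = 874675.7
EOQ = sqrt(874675.7) = 935.2 units

935.2 units


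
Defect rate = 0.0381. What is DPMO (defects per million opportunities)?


DPMO = defect_rate * 1000000 = 0.0381 * 1000000

38100


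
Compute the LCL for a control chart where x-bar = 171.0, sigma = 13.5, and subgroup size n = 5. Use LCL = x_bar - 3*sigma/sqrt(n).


LCL = 171.0 - 3 * 13.5 / sqrt(5)

152.89


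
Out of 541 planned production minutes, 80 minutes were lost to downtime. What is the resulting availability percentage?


Formula: Availability = (Planned Time - Downtime) / Planned Time * 100
Uptime = 541 - 80 = 461 min
Availability = 461 / 541 * 100 = 85.2%

85.2%


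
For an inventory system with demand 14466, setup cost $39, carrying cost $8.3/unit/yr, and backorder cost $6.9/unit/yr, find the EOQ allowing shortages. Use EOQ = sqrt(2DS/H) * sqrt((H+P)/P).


Formula: EOQ* = sqrt(2DS/H) * sqrt((H+P)/P)
Base EOQ = sqrt(2*14466*39/8.3) = 368.71 units
Correction = sqrt((8.3+6.9)/6.9) = 1.48422
EOQ* = 368.71 * 1.48422 = 547.2 units

547.2 units


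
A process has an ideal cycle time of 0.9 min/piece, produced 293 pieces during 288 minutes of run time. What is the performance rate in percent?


Formula: Performance = (Ideal CT * Total Count) / Run Time * 100
Ideal output time = 0.9 * 293 = 263.7 min
Performance = 263.7 / 288 * 100 = 91.6%

91.6%


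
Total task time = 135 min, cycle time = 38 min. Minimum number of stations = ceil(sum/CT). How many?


Formula: N_min = ceil(Sum of Task Times / Cycle Time)
N_min = ceil(135 min / 38 min) = ceil(3.5526)
N_min = 4 stations

4


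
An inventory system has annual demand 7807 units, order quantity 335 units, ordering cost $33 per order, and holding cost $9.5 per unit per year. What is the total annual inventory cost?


TC = 7807/335 * 33 + 335/2 * 9.5

$2360.30


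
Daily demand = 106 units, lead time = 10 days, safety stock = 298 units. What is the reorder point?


Formula: ROP = (Daily Demand * Lead Time) + Safety Stock
Demand during lead time = 106 * 10 = 1060 units
ROP = 1060 + 298 = 1358 units

1358 units


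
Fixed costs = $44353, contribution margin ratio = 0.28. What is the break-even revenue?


Formula: BER = Fixed Costs / Contribution Margin Ratio
BER = $44353 / 0.28
BER = $158403.57 (to the nearest cent)

$158403.57


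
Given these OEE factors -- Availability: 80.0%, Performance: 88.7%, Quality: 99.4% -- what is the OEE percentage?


Formula: OEE = Availability * Performance * Quality / 10000
A * P = 80.0% * 88.7% / 100 = 70.96%
OEE = 70.96% * 99.4% / 100 = 70.5%

70.5%


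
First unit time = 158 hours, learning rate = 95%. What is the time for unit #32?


Formula: T_n = T_1 * (learning_rate)^(log2(n)) where learning_rate = rate/100
Doublings = log2(32) = 5
T_n = 158 * 0.95^5
T_n = 158 * 0.7738 = 122.3 hours

122.3 hours


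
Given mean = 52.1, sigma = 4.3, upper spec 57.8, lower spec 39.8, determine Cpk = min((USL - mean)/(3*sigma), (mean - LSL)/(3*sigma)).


Cpu = (57.8 - 52.1) / (3 * 4.3) = 0.44
Cpl = (52.1 - 39.8) / (3 * 4.3) = 0.95
Cpk = min(0.44, 0.95) = 0.44

0.44


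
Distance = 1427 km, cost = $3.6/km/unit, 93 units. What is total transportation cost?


TC = dist * cost * units = 1427 * 3.6 * 93 = $477759.60

$477759.60


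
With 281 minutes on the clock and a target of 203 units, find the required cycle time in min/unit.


Formula: CT = Available Time / Number of Units
CT = 281 min / 203 units
CT = 1.38 min/unit

1.38 min/unit


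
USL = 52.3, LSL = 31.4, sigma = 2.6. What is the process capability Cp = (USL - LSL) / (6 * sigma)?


Cp = (52.3 - 31.4) / (6 * 2.6)

1.34


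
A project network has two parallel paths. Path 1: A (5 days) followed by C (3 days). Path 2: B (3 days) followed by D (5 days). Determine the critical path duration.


Path 1 = 5 + 3 = 8 days
Path 2 = 3 + 5 = 8 days
Duration = max(8, 8) = 8 days

8 days


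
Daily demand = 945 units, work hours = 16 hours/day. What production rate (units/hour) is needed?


Formula: Production Rate = Daily Demand / Available Hours
Rate = 945 units/day / 16 hours/day
Rate = 59.1 units/hour

59.1 units/hour


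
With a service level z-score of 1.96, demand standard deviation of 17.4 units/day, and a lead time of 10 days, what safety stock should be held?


Formula: SS = z * sigma_d * sqrt(LT)
sqrt(LT) = sqrt(10) = 3.1623
SS = 1.96 * 17.4 * 3.1623
SS = 107.8 units

107.8 units


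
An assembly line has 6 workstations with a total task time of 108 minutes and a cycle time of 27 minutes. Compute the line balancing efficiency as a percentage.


Formula: Efficiency = Sum of Task Times / (N_stations * CT) * 100
Total station capacity = 6 stations * 27 min = 162 min
Efficiency = 108 / 162 * 100 = 66.7%

66.7%


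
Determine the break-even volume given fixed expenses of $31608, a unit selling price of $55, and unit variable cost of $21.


Formula: BEQ = Fixed Costs / (Price - Variable Cost)
Contribution margin = $55 - $21 = $34/unit
BEQ = ceil($31608 / $34/unit) = ceil(929.65) = 930 units

930 units


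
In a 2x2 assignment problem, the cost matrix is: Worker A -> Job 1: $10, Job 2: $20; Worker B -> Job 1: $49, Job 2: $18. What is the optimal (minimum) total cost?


Option 1: A->1 + B->2 = $10 + $18 = $28
Option 2: A->2 + B->1 = $20 + $49 = $69
Min cost = min($28, $69) = $28

$28


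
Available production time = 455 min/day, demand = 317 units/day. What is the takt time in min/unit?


Formula: Takt Time = Available Production Time / Customer Demand
Takt = 455 min/day / 317 units/day
Takt = 1.44 min/unit

1.44 min/unit


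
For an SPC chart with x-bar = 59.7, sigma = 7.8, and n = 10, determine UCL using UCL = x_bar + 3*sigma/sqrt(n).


UCL = 59.7 + 3 * 7.8 / sqrt(10)

67.1


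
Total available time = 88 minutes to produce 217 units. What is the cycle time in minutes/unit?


Formula: CT = Available Time / Number of Units
CT = 88 min / 217 units
CT = 0.41 min/unit

0.41 min/unit


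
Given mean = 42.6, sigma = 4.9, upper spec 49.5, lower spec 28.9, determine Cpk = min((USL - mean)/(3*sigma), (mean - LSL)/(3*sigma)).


Cpu = (49.5 - 42.6) / (3 * 4.9) = 0.47
Cpl = (42.6 - 28.9) / (3 * 4.9) = 0.93
Cpk = min(0.47, 0.93) = 0.47

0.47


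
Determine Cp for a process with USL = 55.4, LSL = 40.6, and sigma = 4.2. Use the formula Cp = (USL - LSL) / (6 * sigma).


Cp = (55.4 - 40.6) / (6 * 4.2)

0.59


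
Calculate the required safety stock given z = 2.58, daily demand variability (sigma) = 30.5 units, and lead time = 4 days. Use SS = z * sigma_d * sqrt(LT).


Formula: SS = z * sigma_d * sqrt(LT)
sqrt(LT) = sqrt(4) = 2.0
SS = 2.58 * 30.5 * 2.0
SS = 157.4 units

157.4 units


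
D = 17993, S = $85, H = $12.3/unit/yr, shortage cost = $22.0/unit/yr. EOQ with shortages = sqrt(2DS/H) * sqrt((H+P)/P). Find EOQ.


Formula: EOQ* = sqrt(2DS/H) * sqrt((H+P)/P)
Base EOQ = sqrt(2*17993*85/12.3) = 498.68 units
Correction = sqrt((12.3+22.0)/22.0) = 1.24864
EOQ* = 498.68 * 1.24864 = 622.7 units

622.7 units


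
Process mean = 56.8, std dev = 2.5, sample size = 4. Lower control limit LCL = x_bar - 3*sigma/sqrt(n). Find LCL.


LCL = 56.8 - 3 * 2.5 / sqrt(4)

53.05


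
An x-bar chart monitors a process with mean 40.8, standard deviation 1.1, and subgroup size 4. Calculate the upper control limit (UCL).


UCL = 40.8 + 3 * 1.1 / sqrt(4)

42.45


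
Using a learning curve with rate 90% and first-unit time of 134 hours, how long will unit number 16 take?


Formula: T_n = T_1 * (learning_rate)^(log2(n)) where learning_rate = rate/100
Doublings = log2(16) = 4
T_n = 134 * 0.9^4
T_n = 134 * 0.6561 = 87.9 hours

87.9 hours


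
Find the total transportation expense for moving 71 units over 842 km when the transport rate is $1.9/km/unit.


TC = dist * cost * units = 842 * 1.9 * 71 = $113585.80

$113585.80


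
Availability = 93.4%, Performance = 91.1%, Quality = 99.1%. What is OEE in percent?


Formula: OEE = Availability * Performance * Quality / 10000
A * P = 93.4% * 91.1% / 100 = 85.09%
OEE = 85.09% * 99.1% / 100 = 84.3%

84.3%


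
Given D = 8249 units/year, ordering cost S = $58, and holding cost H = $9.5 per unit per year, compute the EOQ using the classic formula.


Formula: EOQ = sqrt(2 * D * S / H)
Numerator: 2 * 8249 * 58 = 956884
2DS/H = 956884 / 9.5 = 100724.6
EOQ = sqrt(100724.6) = 317.4 units

317.4 units


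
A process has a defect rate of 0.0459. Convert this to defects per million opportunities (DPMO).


DPMO = defect_rate * 1000000 = 0.0459 * 1000000

45900


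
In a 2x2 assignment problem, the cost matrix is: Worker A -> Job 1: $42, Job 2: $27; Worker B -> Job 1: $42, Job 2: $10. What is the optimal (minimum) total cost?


Option 1: A->1 + B->2 = $42 + $10 = $52
Option 2: A->2 + B->1 = $27 + $42 = $69
Min cost = min($52, $69) = $52

$52


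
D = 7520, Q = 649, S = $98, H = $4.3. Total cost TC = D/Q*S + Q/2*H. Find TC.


TC = 7520/649 * 98 + 649/2 * 4.3

$2530.88


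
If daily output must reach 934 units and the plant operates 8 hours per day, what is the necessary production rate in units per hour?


Formula: Production Rate = Daily Demand / Available Hours
Rate = 934 units/day / 8 hours/day
Rate = 116.8 units/hour

116.8 units/hour


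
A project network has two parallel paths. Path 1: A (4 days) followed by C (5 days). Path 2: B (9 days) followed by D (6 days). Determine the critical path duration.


Path 1 = 4 + 5 = 9 days
Path 2 = 9 + 6 = 15 days
Duration = max(9, 15) = 15 days

15 days


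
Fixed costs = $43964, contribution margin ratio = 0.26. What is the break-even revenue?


Formula: BER = Fixed Costs / Contribution Margin Ratio
BER = $43964 / 0.26
BER = $169092.31 (to the nearest cent)

$169092.31


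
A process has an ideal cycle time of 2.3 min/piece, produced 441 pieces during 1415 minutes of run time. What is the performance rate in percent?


Formula: Performance = (Ideal CT * Total Count) / Run Time * 100
Ideal output time = 2.3 * 441 = 1014.3 min
Performance = 1014.3 / 1415 * 100 = 71.7%

71.7%


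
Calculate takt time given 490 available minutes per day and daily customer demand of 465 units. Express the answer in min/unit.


Formula: Takt Time = Available Production Time / Customer Demand
Takt = 490 min/day / 465 units/day
Takt = 1.05 min/unit

1.05 min/unit


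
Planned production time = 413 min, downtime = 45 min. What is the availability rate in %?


Formula: Availability = (Planned Time - Downtime) / Planned Time * 100
Uptime = 413 - 45 = 368 min
Availability = 368 / 413 * 100 = 89.1%

89.1%


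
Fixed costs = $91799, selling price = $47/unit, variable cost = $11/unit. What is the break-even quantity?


Formula: BEQ = Fixed Costs / (Price - Variable Cost)
Contribution margin = $47 - $11 = $36/unit
BEQ = ceil($91799 / $36/unit) = ceil(2549.97) = 2550 units

2550 units


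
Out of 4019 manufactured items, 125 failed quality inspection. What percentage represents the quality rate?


Formula: Quality Rate = Good Pieces / Total Pieces * 100
Good pieces = 4019 - 125 = 3894
QR = 3894 / 4019 * 100 = 96.9%

96.9%


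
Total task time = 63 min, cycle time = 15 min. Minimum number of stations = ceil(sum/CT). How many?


Formula: N_min = ceil(Sum of Task Times / Cycle Time)
N_min = ceil(63 min / 15 min) = ceil(4.2)
N_min = 5 stations

5


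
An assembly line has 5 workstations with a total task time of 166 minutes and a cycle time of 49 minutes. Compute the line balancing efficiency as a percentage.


Formula: Efficiency = Sum of Task Times / (N_stations * CT) * 100
Total station capacity = 5 stations * 49 min = 245 min
Efficiency = 166 / 245 * 100 = 67.8%

67.8%


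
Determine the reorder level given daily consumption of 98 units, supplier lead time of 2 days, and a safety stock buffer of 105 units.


Formula: ROP = (Daily Demand * Lead Time) + Safety Stock
Demand during lead time = 98 * 2 = 196 units
ROP = 196 + 105 = 301 units

301 units


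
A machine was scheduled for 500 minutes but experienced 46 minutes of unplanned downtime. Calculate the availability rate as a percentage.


Formula: Availability = (Planned Time - Downtime) / Planned Time * 100
Uptime = 500 - 46 = 454 min
Availability = 454 / 500 * 100 = 90.8%

90.8%


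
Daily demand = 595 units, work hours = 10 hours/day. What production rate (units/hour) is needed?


Formula: Production Rate = Daily Demand / Available Hours
Rate = 595 units/day / 10 hours/day
Rate = 59.5 units/hour

59.5 units/hour


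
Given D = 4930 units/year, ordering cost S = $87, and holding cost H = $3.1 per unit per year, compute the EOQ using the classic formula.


Formula: EOQ = sqrt(2 * D * S / H)
Numerator: 2 * 4930 * 87 = 857820
2DS/H = 857820 / 3.1 = 276716.1
EOQ = sqrt(276716.1) = 526.0 units

526.0 units


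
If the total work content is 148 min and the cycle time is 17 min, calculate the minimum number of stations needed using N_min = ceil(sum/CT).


Formula: N_min = ceil(Sum of Task Times / Cycle Time)
N_min = ceil(148 min / 17 min) = ceil(8.7059)
N_min = 9 stations

9


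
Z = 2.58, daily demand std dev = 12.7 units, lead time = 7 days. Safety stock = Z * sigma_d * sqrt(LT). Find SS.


Formula: SS = z * sigma_d * sqrt(LT)
sqrt(LT) = sqrt(7) = 2.6458
SS = 2.58 * 12.7 * 2.6458
SS = 86.7 units

86.7 units


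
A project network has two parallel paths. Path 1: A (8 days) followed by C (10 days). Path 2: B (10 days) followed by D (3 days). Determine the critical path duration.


Path 1 = 8 + 10 = 18 days
Path 2 = 10 + 3 = 13 days
Duration = max(18, 13) = 18 days

18 days


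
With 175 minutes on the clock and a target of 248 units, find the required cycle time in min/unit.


Formula: CT = Available Time / Number of Units
CT = 175 min / 248 units
CT = 0.71 min/unit

0.71 min/unit


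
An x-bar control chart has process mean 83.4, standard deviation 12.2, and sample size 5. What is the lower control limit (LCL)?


LCL = 83.4 - 3 * 12.2 / sqrt(5)

67.03


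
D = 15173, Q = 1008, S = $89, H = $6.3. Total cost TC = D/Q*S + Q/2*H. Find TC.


TC = 15173/1008 * 89 + 1008/2 * 6.3

$4514.88


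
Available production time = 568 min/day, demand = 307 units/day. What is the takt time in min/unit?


Formula: Takt Time = Available Production Time / Customer Demand
Takt = 568 min/day / 307 units/day
Takt = 1.85 min/unit

1.85 min/unit


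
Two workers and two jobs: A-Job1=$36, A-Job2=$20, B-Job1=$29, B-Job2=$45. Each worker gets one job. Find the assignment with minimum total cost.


Option 1: A->1 + B->2 = $36 + $45 = $81
Option 2: A->2 + B->1 = $20 + $29 = $49
Min cost = min($81, $49) = $49

$49


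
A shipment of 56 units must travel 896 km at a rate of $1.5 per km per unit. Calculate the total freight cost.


TC = dist * cost * units = 896 * 1.5 * 56 = $75264.00

$75264.00


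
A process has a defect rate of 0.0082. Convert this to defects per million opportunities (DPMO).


DPMO = defect_rate * 1000000 = 0.0082 * 1000000

8200


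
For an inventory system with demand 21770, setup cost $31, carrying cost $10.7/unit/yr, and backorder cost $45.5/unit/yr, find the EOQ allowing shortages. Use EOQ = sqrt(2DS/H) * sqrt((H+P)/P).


Formula: EOQ* = sqrt(2DS/H) * sqrt((H+P)/P)
Base EOQ = sqrt(2*21770*31/10.7) = 355.17 units
Correction = sqrt((10.7+45.5)/45.5) = 1.11138
EOQ* = 355.17 * 1.11138 = 394.7 units

394.7 units


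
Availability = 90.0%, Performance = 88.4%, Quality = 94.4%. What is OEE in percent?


Formula: OEE = Availability * Performance * Quality / 10000
A * P = 90.0% * 88.4% / 100 = 79.56%
OEE = 79.56% * 94.4% / 100 = 75.1%

75.1%


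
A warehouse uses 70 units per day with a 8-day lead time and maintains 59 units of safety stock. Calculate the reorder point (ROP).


Formula: ROP = (Daily Demand * Lead Time) + Safety Stock
Demand during lead time = 70 * 8 = 560 units
ROP = 560 + 59 = 619 units

619 units


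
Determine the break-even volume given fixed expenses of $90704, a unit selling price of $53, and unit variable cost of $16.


Formula: BEQ = Fixed Costs / (Price - Variable Cost)
Contribution margin = $53 - $16 = $37/unit
BEQ = ceil($90704 / $37/unit) = ceil(2451.46) = 2452 units

2452 units


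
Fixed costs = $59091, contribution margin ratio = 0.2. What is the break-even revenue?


Formula: BER = Fixed Costs / Contribution Margin Ratio
BER = $59091 / 0.2
BER = $295455.00 (to the nearest cent)

$295455.00


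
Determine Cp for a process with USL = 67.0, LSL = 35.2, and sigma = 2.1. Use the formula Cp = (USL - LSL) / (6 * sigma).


Cp = (67.0 - 35.2) / (6 * 2.1)

2.52


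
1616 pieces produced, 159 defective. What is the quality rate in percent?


Formula: Quality Rate = Good Pieces / Total Pieces * 100
Good pieces = 1616 - 159 = 1457
QR = 1457 / 1616 * 100 = 90.2%

90.2%


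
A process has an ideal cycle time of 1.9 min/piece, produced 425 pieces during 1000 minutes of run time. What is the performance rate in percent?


Formula: Performance = (Ideal CT * Total Count) / Run Time * 100
Ideal output time = 1.9 * 425 = 807.5 min
Performance = 807.5 / 1000 * 100 = 80.8%

80.8%


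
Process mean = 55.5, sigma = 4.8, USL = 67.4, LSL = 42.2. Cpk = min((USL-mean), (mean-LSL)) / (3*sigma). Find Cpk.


Cpu = (67.4 - 55.5) / (3 * 4.8) = 0.83
Cpl = (55.5 - 42.2) / (3 * 4.8) = 0.92
Cpk = min(0.83, 0.92) = 0.83

0.83


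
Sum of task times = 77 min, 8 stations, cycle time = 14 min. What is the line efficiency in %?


Formula: Efficiency = Sum of Task Times / (N_stations * CT) * 100
Total station capacity = 8 stations * 14 min = 112 min
Efficiency = 77 / 112 * 100 = 68.8%

68.8%


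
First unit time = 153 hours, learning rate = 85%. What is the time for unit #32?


Formula: T_n = T_1 * (learning_rate)^(log2(n)) where learning_rate = rate/100
Doublings = log2(32) = 5
T_n = 153 * 0.85^5
T_n = 153 * 0.4437 = 67.9 hours

67.9 hours


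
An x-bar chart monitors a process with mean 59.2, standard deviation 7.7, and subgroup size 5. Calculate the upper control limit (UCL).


UCL = 59.2 + 3 * 7.7 / sqrt(5)

69.53


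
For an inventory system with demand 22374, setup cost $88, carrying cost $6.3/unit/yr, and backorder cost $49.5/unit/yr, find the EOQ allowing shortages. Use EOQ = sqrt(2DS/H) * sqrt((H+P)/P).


Formula: EOQ* = sqrt(2DS/H) * sqrt((H+P)/P)
Base EOQ = sqrt(2*22374*88/6.3) = 790.6 units
Correction = sqrt((6.3+49.5)/49.5) = 1.06173
EOQ* = 790.6 * 1.06173 = 839.4 units

839.4 units


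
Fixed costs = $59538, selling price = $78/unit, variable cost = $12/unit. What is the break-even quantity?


Formula: BEQ = Fixed Costs / (Price - Variable Cost)
Contribution margin = $78 - $12 = $66/unit
BEQ = ceil($59538 / $66/unit) = ceil(902.09) = 903 units

903 units


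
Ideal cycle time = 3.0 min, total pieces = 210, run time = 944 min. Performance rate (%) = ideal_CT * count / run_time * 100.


Formula: Performance = (Ideal CT * Total Count) / Run Time * 100
Ideal output time = 3.0 * 210 = 630.0 min
Performance = 630.0 / 944 * 100 = 66.7%

66.7%


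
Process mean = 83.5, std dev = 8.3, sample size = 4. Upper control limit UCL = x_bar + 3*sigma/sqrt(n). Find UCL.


UCL = 83.5 + 3 * 8.3 / sqrt(4)

95.95


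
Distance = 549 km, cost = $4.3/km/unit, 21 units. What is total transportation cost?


TC = dist * cost * units = 549 * 4.3 * 21 = $49574.70

$49574.70


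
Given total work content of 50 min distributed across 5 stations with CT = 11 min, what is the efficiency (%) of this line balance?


Formula: Efficiency = Sum of Task Times / (N_stations * CT) * 100
Total station capacity = 5 stations * 11 min = 55 min
Efficiency = 50 / 55 * 100 = 90.9%

90.9%


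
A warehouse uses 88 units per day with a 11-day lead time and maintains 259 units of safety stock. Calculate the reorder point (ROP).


Formula: ROP = (Daily Demand * Lead Time) + Safety Stock
Demand during lead time = 88 * 11 = 968 units
ROP = 968 + 259 = 1227 units

1227 units


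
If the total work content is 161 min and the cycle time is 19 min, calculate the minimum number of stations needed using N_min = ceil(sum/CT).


Formula: N_min = ceil(Sum of Task Times / Cycle Time)
N_min = ceil(161 min / 19 min) = ceil(8.4737)
N_min = 9 stations

9


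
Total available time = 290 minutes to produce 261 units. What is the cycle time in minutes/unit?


Formula: CT = Available Time / Number of Units
CT = 290 min / 261 units
CT = 1.11 min/unit

1.11 min/unit


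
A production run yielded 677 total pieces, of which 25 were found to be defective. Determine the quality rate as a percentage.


Formula: Quality Rate = Good Pieces / Total Pieces * 100
Good pieces = 677 - 25 = 652
QR = 652 / 677 * 100 = 96.3%

96.3%


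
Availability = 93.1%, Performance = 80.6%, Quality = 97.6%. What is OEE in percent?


Formula: OEE = Availability * Performance * Quality / 10000
A * P = 93.1% * 80.6% / 100 = 75.04%
OEE = 75.04% * 97.6% / 100 = 73.2%

73.2%


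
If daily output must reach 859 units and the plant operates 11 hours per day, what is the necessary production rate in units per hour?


Formula: Production Rate = Daily Demand / Available Hours
Rate = 859 units/day / 11 hours/day
Rate = 78.1 units/hour

78.1 units/hour


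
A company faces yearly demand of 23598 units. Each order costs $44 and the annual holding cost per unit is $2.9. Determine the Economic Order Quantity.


Formula: EOQ = sqrt(2 * D * S / H)
Numerator: 2 * 23598 * 44 = 2076624
2DS/H = 2076624 / 2.9 = 716077.2
EOQ = sqrt(716077.2) = 846.2 units

846.2 units


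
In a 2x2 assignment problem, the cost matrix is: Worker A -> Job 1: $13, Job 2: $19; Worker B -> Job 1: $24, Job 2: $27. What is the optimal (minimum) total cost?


Option 1: A->1 + B->2 = $13 + $27 = $40
Option 2: A->2 + B->1 = $19 + $24 = $43
Min cost = min($40, $43) = $40

$40


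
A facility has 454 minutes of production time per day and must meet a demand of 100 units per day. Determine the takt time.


Formula: Takt Time = Available Production Time / Customer Demand
Takt = 454 min/day / 100 units/day
Takt = 4.54 min/unit

4.54 min/unit


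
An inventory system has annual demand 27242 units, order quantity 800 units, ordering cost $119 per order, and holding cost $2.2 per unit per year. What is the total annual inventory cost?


TC = 27242/800 * 119 + 800/2 * 2.2

$4932.25


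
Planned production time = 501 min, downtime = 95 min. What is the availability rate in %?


Formula: Availability = (Planned Time - Downtime) / Planned Time * 100
Uptime = 501 - 95 = 406 min
Availability = 406 / 501 * 100 = 81.0%

81.0%
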